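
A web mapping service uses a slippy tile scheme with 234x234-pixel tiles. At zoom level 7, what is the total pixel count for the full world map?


tiles per axis = 2^7 = 128
total tiles = 128^2 = 16384
pixels per axis = 128 * 234 = 29952
total pixels = 29952^2 = 897122304

897122304 pixels


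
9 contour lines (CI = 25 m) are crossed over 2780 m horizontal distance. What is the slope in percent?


elevation change = 9 * 25 = 225 m
slope = 225 / 2780 * 100 = 8.1%

8.1%


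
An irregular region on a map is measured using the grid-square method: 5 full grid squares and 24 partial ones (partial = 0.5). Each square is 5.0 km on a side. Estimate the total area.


effective squares = 5 + 24 * 0.5 = 17.0
area = 17.0 * 25.0 = 425.0 km^2

425.0 km^2


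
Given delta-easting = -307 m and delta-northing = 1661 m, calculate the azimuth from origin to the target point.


az = atan2(-307, 1661) = -10.5 deg
adjusted to 0-360: 349.5 degrees

349.5 degrees


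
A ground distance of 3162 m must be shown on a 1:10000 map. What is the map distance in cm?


map_cm = 3162 * 100 / 10000 = 31.62 cm

31.62 cm


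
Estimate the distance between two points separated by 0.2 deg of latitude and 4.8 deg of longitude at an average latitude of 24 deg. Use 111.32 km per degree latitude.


dlat_km = 0.2 * 111.32 = 22.264
dlon_km = 4.8 * 111.32 * cos(24) ≈ 488.14
dist = sqrt(22.264^2 + 488.14^2) ≈ 488.6 km

488.6 km


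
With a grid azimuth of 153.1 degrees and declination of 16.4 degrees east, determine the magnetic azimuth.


magnetic azimuth = grid azimuth - declination (east +ve)
mag_az = 153.1 - 16.4 = 136.7 degrees

136.7 degrees


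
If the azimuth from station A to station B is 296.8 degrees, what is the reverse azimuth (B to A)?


back azimuth = (296.8 + 180) mod 360 = 116.8 degrees

116.8 degrees


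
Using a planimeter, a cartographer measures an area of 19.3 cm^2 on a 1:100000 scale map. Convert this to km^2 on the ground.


ground_area = 19.3 * (100000/100)^2 = 19300000.0 m^2 = 19.3 km^2

19.3 km^2


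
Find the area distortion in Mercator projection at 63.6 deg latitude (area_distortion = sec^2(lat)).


area_distortion = 1/cos^2(63.6) = 5.058

5.058


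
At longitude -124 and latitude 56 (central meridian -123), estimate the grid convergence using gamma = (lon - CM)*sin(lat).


gamma = (-124 - -123) * sin(56) = -1 * 0.829038 = -0.829 degrees

-0.829 degrees


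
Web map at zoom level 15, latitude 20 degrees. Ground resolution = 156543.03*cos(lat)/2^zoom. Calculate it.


res = 156543.03 * cos(20) / 2^15 = 156543.03 * 0.93969262 / 32768 = 4.49 m/pixel

4.49 m/pixel


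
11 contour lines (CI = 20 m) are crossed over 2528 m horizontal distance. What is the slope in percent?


elevation change = 11 * 20 = 220 m
slope = 220 / 2528 * 100 = 8.7%

8.7%


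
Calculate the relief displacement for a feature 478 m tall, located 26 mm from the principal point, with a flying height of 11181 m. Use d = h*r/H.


d = h * r / H = 478 * 26 / 11181 = 1.11 mm

1.11 mm


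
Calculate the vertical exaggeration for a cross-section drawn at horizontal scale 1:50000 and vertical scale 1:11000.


VE = horizontal_scale / vertical_scale = 50000 / 11000 ≈ 4.5

4.5x


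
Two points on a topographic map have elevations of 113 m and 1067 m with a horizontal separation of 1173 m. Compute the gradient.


gradient = (1067 - 113) / 1173 = 954 / 1173 = 0.8133

0.8133


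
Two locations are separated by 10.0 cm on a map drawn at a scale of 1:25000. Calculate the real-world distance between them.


ground = 10.0 cm * 25000 / 100 = 2500.0 m = 2.5 km

2.5 km


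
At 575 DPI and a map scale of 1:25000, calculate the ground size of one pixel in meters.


pixel_cm = 2.54 / 575 ≈ 0.004417 cm
ground = pixel_cm * 25000 / 100 = 2.54 * 25000 / (575 * 100) = 63500 / 57500 ≈ 1.1 m

1.1 m


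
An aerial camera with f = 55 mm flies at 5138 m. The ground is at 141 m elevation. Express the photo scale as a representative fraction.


scale = f / (H - h) = 55 mm / 4997 m = 55 / 4997000 = 1:90855

1:90855


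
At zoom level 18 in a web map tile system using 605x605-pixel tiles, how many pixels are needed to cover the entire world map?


tiles per axis = 2^18 = 262144
total tiles = 262144^2 = 68719476736
pixels per axis = 262144 * 605 = 158597120
total pixels = 158597120^2 = 25153046472294400

25153046472294400 pixels


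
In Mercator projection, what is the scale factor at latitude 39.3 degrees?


SF = 1 / cos(39.3) = 1 / 0.77384 = 1.292

1.292


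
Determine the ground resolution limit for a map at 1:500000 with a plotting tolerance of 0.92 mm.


ground = 0.92 mm * 500000 / 1000 = 460.0 m

460.0 m


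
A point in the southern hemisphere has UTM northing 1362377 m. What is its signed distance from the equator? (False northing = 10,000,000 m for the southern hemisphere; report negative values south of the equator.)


For southern: actual = 1362377 - 10000000 = -8637623 m

-8637623 m


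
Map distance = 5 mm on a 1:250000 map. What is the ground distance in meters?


ground = 5 mm * 250000 / 1000 = 1250.0 m

1250.0 m


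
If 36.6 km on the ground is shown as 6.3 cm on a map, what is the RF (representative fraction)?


ground = 36.6 km = 3660000 cm; RF denominator = ground / map = 3660000 / 6.3 ≈ 580952; RF = 1:580952

1:580952


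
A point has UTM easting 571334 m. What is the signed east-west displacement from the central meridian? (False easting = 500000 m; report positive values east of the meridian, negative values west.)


displacement = 571334 - 500000 = 71334 m

71334 m


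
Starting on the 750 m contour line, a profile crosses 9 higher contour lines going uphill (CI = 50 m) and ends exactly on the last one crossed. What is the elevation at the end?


elevation = 750 + 9 * 50 = 1200 m

1200 m


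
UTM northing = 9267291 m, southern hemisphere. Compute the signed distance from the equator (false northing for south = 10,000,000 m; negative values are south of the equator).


For southern: actual = 9267291 - 10000000 = -732709 m

-732709 m


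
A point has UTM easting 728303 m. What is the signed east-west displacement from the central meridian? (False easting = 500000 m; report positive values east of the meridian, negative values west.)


displacement = 728303 - 500000 = 228303 m

228303 m


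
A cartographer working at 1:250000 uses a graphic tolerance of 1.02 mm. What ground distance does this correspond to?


ground = 1.02 mm * 250000 / 1000 = 255.0 m

255.0 m


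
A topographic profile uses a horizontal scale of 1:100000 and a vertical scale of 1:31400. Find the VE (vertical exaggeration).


VE = horizontal_scale / vertical_scale = 100000 / 31400 ≈ 3.2

3.2x


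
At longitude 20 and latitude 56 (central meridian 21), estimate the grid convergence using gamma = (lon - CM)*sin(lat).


gamma = (20 - 21) * sin(56) = -1 * 0.829038 = -0.829 degrees

-0.829 degrees


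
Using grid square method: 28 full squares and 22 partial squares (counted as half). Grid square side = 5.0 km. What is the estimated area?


effective squares = 28 + 22 * 0.5 = 39.0
area = 39.0 * 25.0 = 975.0 km^2

975.0 km^2


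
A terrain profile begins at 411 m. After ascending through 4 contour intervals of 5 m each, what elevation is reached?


elevation = 411 + 4 * 5 = 431 m

431 m


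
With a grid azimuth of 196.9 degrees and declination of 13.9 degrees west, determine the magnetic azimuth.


magnetic azimuth = grid azimuth - declination (east +ve)
mag_az = 196.9 - -13.9 = 210.8 degrees

210.8 degrees


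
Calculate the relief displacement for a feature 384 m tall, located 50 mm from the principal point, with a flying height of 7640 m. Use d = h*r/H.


d = h * r / H = 384 * 50 / 7640 = 2.51 mm

2.51 mm


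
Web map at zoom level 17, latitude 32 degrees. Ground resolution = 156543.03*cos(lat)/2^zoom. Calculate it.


res = 156543.03 * cos(32) / 2^17 = 156543.03 * 0.8480481 / 131072 = 1.01 m/pixel

1.01 m/pixel


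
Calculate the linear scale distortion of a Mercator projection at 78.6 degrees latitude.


SF = 1 / cos(78.6) = 1 / 0.197657 = 5.059

5.059


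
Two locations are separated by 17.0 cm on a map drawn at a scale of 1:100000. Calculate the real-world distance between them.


ground = 17.0 cm * 100000 / 100 = 17000.0 m = 17.0 km

17.0 km


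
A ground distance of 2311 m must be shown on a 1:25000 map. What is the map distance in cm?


map_cm = 2311 * 100 / 25000 = 9.244 cm ≈ 9.24 cm

9.24 cm


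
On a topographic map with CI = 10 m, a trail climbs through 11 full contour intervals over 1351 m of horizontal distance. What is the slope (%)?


elevation change = 11 * 10 = 110 m
slope = 110 / 1351 * 100 = 8.1%

8.1%


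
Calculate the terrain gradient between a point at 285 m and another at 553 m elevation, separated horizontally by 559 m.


gradient = (553 - 285) / 559 = 268 / 559 = 0.4794

0.4794


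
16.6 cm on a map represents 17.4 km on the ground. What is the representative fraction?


ground = 17.4 km = 1740000 cm; RF denominator = ground / map = 1740000 / 16.6 ≈ 104819; RF = 1:104819

1:104819


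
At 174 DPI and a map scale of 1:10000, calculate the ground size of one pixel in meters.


pixel_cm = 2.54 / 174 ≈ 0.014598 cm
ground = pixel_cm * 10000 / 100 = 2.54 * 10000 / (174 * 100) = 25400 / 17400 ≈ 1.46 m

1.46 m


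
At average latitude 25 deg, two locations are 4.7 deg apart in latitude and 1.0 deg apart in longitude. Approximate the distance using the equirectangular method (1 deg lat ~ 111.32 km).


dlat_km = 4.7 * 111.32 = 523.204
dlon_km = 1.0 * 111.32 * cos(25) ≈ 100.89
dist = sqrt(523.204^2 + 100.89^2) ≈ 532.8 km

532.8 km


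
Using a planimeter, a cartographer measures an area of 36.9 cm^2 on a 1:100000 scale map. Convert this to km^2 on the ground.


ground_area = 36.9 * (100000/100)^2 = 36900000.0 m^2 = 36.9 km^2

36.9 km^2


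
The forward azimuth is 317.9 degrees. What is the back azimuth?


back azimuth = (317.9 + 180) mod 360 = 137.9 degrees

137.9 degrees


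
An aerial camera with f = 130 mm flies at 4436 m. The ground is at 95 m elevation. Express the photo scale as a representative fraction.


scale = f / (H - h) = 130 mm / 4341 m = 130 / 4341000 = 1:33392

1:33392


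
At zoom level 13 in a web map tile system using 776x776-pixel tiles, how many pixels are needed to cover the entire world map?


tiles per axis = 2^13 = 8192
total tiles = 8192^2 = 67108864
pixels per axis = 8192 * 776 = 6356992
total pixels = 6356992^2 = 40411347288064

40411347288064 pixels


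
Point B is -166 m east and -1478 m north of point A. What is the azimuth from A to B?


az = atan2(-166, -1478) = -173.6 deg
adjusted to 0-360: 186.4 degrees

186.4 degrees


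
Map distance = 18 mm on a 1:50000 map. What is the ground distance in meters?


ground = 18 mm * 50000 / 1000 = 900.0 m

900.0 m


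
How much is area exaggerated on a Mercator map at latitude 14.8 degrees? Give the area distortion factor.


area_distortion = 1/cos^2(14.8) = 1.07

1.07


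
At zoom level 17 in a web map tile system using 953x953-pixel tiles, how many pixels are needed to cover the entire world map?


tiles per axis = 2^17 = 131072
total tiles = 131072^2 = 17179869184
pixels per axis = 131072 * 953 = 124911616
total pixels = 124911616^2 = 15602911811731456

15602911811731456 pixels


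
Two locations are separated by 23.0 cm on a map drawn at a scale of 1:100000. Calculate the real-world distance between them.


ground = 23.0 cm * 100000 / 100 = 23000.0 m = 23.0 km

23.0 km


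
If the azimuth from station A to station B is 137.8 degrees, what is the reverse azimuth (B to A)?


back azimuth = (137.8 + 180) mod 360 = 317.8 degrees

317.8 degrees


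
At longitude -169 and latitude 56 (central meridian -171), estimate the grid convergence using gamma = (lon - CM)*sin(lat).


gamma = (-169 - -171) * sin(56) = 2 * 0.829038 = 1.658 degrees

1.658 degrees


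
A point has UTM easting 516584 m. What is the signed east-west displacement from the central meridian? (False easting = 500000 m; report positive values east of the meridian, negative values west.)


displacement = 516584 - 500000 = 16584 m

16584 m


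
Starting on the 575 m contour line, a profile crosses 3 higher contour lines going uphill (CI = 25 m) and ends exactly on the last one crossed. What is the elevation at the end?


elevation = 575 + 3 * 25 = 650 m

650 m


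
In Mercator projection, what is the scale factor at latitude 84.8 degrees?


SF = 1 / cos(84.8) = 1 / 0.090633 = 11.034

11.034


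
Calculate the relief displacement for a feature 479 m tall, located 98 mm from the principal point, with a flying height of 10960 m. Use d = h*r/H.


d = h * r / H = 479 * 98 / 10960 = 4.28 mm

4.28 mm


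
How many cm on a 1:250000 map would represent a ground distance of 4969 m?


map_cm = 4969 * 100 / 250000 = 1.9876 cm ≈ 1.99 cm

1.99 cm


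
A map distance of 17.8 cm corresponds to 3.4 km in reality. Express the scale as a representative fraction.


ground = 3.4 km = 340000 cm; RF denominator = ground / map = 340000 / 17.8 ≈ 19101; RF = 1:19101

1:19101


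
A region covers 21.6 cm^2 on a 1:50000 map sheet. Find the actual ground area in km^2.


ground_area = 21.6 * (50000/100)^2 = 5400000.0 m^2 = 5.4 km^2

5.4 km^2


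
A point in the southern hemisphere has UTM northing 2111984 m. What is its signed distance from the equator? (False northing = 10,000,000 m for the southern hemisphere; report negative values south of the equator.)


For southern: actual = 2111984 - 10000000 = -7888016 m

-7888016 m


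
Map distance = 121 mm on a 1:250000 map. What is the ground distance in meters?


ground = 121 mm * 250000 / 1000 = 30250.0 m

30250.0 m


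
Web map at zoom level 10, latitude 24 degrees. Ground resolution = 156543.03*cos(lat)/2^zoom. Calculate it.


res = 156543.03 * cos(24) / 2^10 = 156543.03 * 0.91354546 / 1024 = 139.66 m/pixel

139.66 m/pixel


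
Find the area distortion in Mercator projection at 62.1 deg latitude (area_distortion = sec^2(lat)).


area_distortion = 1/cos^2(62.1) = 4.567

4.567


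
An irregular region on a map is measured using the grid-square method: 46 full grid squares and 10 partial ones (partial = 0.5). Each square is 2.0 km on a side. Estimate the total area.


effective squares = 46 + 10 * 0.5 = 51.0
area = 51.0 * 4.0 = 204.0 km^2

204.0 km^2


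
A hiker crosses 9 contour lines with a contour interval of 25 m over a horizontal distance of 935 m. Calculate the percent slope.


elevation change = 9 * 25 = 225 m
slope = 225 / 935 * 100 = 24.1%

24.1%


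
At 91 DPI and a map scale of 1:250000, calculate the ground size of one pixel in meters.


pixel_cm = 2.54 / 91 ≈ 0.027912 cm
ground = pixel_cm * 250000 / 100 = 2.54 * 250000 / (91 * 100) = 635000 / 9100 ≈ 69.78 m

69.78 m


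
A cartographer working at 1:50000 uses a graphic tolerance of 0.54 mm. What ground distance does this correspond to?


ground = 0.54 mm * 50000 / 1000 = 27.0 m

27.0 m


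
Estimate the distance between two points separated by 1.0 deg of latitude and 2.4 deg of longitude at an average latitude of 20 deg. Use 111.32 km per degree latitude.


dlat_km = 1.0 * 111.32 = 111.32
dlon_km = 2.4 * 111.32 * cos(20) ≈ 251.056
dist = sqrt(111.32^2 + 251.056^2) ≈ 274.6 km

274.6 km


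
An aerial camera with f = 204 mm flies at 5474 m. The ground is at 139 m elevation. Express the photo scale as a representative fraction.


scale = f / (H - h) = 204 mm / 5335 m = 204 / 5335000 = 1:26152

1:26152


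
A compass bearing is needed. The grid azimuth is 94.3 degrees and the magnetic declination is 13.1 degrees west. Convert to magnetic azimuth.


magnetic azimuth = grid azimuth - declination (east +ve)
mag_az = 94.3 - -13.1 = 107.4 degrees

107.4 degrees


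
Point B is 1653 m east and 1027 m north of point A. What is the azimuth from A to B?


az = atan2(1653, 1027) = 58.1 deg
adjusted to 0-360: 58.1 degrees

58.1 degrees


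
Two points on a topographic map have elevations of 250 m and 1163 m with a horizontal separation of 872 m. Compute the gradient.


gradient = (1163 - 250) / 872 = 913 / 872 = 1.047

1.047


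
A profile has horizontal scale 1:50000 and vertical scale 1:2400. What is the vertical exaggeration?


VE = horizontal_scale / vertical_scale = 50000 / 2400 ≈ 20.8

20.8x


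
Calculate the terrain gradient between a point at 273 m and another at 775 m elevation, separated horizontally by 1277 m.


gradient = (775 - 273) / 1277 = 502 / 1277 = 0.3931

0.3931


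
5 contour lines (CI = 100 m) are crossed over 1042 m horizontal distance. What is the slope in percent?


elevation change = 5 * 100 = 500 m
slope = 500 / 1042 * 100 = 48.0%

48.0%


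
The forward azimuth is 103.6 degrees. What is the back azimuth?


back azimuth = (103.6 + 180) mod 360 = 283.6 degrees

283.6 degrees


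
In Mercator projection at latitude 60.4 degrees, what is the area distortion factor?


area_distortion = 1/cos^2(60.4) = 4.099

4.099


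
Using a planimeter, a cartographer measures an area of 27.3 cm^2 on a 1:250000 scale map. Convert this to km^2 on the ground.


ground_area = 27.3 * (250000/100)^2 = 170625000.0 m^2 = 170.625 km^2

170.625 km^2


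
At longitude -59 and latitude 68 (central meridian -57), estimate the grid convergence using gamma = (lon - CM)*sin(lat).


gamma = (-59 - -57) * sin(68) = -2 * 0.927184 = -1.854 degrees

-1.854 degrees


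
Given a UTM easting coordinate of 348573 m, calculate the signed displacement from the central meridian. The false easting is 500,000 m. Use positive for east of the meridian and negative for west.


displacement = 348573 - 500000 = -151427 m

-151427 m


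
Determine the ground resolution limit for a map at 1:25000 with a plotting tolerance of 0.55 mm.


ground = 0.55 mm * 25000 / 1000 = 13.75 m

13.75 m


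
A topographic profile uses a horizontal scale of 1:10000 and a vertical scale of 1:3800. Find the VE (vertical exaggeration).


VE = horizontal_scale / vertical_scale = 10000 / 3800 ≈ 2.6

2.6x


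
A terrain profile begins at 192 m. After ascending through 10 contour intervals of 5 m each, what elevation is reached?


elevation = 192 + 10 * 5 = 242 m

242 m


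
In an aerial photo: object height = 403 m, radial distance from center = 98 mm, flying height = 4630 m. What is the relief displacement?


d = h * r / H = 403 * 98 / 4630 = 8.53 mm

8.53 mm


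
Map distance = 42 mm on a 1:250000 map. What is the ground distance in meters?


ground = 42 mm * 250000 / 1000 = 10500.0 m

10500.0 m


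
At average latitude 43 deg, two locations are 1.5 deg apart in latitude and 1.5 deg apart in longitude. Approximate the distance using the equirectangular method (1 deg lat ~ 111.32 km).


dlat_km = 1.5 * 111.32 = 166.98
dlon_km = 1.5 * 111.32 * cos(43) ≈ 122.121
dist = sqrt(166.98^2 + 122.121^2) ≈ 206.9 km

206.9 km


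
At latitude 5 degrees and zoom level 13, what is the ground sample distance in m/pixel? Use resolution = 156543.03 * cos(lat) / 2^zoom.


res = 156543.03 * cos(5) / 2^13 = 156543.03 * 0.9961947 / 8192 = 19.04 m/pixel

19.04 m/pixel


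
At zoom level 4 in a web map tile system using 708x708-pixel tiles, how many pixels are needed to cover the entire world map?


tiles per axis = 2^4 = 16
total tiles = 16^2 = 256
pixels per axis = 16 * 708 = 11328
total pixels = 11328^2 = 128323584

128323584 pixels


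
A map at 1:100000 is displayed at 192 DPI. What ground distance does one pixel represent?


pixel_cm = 2.54 / 192 ≈ 0.013229 cm
ground = pixel_cm * 100000 / 100 = 2.54 * 100000 / (192 * 100) = 254000 / 19200 ≈ 13.23 m

13.23 m


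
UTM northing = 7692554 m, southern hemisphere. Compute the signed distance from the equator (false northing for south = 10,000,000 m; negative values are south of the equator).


For southern: actual = 7692554 - 10000000 = -2307446 m

-2307446 m


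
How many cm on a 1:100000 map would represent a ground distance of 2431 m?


map_cm = 2431 * 100 / 100000 = 2.431 cm ≈ 2.43 cm

2.43 cm


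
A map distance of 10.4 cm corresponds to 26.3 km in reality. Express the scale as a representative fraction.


ground = 26.3 km = 2630000 cm; RF denominator = ground / map = 2630000 / 10.4 ≈ 252885; RF = 1:252885

1:252885


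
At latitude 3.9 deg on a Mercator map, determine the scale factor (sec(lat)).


SF = 1 / cos(3.9) = 1 / 0.997684 = 1.002

1.002


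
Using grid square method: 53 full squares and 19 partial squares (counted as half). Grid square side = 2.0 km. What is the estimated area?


effective squares = 53 + 19 * 0.5 = 62.5
area = 62.5 * 4.0 = 250.0 km^2

250.0 km^2


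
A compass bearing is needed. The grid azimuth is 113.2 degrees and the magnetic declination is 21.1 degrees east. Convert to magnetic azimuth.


magnetic azimuth = grid azimuth - declination (east +ve)
mag_az = 113.2 - 21.1 = 92.1 degrees

92.1 degrees


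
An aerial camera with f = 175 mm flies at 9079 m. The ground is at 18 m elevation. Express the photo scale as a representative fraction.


scale = f / (H - h) = 175 mm / 9061 m = 175 / 9061000 = 1:51777

1:51777


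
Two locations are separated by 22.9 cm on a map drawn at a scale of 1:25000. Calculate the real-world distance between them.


ground = 22.9 cm * 25000 / 100 = 5725.0 m = 5.725 km

5.725 km


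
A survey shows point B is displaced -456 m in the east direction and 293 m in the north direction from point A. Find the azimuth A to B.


az = atan2(-456, 293) = -57.3 deg
adjusted to 0-360: 302.7 degrees

302.7 degrees


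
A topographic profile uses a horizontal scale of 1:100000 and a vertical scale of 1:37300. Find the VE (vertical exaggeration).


VE = horizontal_scale / vertical_scale = 100000 / 37300 ≈ 2.7

2.7x


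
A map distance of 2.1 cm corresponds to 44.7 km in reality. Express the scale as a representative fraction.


ground = 44.7 km = 4470000 cm; RF denominator = ground / map = 4470000 / 2.1 ≈ 2128571; RF = 1:2128571

1:2128571


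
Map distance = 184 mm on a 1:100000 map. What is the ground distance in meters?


ground = 184 mm * 100000 / 1000 = 18400.0 m

18400.0 m


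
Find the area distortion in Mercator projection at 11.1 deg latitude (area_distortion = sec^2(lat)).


area_distortion = 1/cos^2(11.1) = 1.038

1.038


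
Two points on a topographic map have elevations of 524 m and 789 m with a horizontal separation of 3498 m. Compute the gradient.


gradient = (789 - 524) / 3498 = 265 / 3498 = 0.0758

0.0758


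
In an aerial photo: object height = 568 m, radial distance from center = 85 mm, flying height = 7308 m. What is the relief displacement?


d = h * r / H = 568 * 85 / 7308 = 6.61 mm

6.61 mm


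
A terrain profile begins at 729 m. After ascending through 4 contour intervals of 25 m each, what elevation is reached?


elevation = 729 + 4 * 25 = 829 m

829 m


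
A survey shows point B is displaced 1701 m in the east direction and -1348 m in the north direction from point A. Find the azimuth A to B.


az = atan2(1701, -1348) = 128.4 deg
adjusted to 0-360: 128.4 degrees

128.4 degrees


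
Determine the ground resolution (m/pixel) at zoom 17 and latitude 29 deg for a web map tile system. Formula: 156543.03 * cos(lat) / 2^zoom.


res = 156543.03 * cos(29) / 2^17 = 156543.03 * 0.87461971 / 131072 = 1.04 m/pixel

1.04 m/pixel


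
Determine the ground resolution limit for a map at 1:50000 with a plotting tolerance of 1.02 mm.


ground = 1.02 mm * 50000 / 1000 = 51.0 m

51.0 m


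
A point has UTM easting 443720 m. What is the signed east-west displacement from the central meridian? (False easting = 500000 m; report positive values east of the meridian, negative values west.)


displacement = 443720 - 500000 = -56280 m

-56280 m


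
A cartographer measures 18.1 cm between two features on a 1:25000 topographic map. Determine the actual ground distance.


ground = 18.1 cm * 25000 / 100 = 4525.0 m = 4.525 km

4.525 km


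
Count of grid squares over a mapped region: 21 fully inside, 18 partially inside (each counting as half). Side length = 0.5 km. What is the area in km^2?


effective squares = 21 + 18 * 0.5 = 30.0
area = 30.0 * 0.25 = 7.5 km^2

7.5 km^2


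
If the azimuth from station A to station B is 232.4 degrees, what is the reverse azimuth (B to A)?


back azimuth = (232.4 + 180) mod 360 = 52.4 degrees

52.4 degrees


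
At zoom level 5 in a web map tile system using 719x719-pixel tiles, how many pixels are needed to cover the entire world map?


tiles per axis = 2^5 = 32
total tiles = 32^2 = 1024
pixels per axis = 32 * 719 = 23008
total pixels = 23008^2 = 529368064

529368064 pixels


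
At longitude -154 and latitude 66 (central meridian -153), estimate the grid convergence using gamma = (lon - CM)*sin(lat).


gamma = (-154 - -153) * sin(66) = -1 * 0.913545 = -0.914 degrees

-0.914 degrees


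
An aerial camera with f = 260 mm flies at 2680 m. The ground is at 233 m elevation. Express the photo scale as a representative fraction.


scale = f / (H - h) = 260 mm / 2447 m = 260 / 2447000 = 1:9412

1:9412


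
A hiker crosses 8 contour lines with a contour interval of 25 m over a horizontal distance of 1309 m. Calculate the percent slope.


elevation change = 8 * 25 = 200 m
slope = 200 / 1309 * 100 = 15.3%

15.3%


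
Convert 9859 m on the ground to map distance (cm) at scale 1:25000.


map_cm = 9859 * 100 / 25000 = 39.436 cm ≈ 39.44 cm

39.44 cm


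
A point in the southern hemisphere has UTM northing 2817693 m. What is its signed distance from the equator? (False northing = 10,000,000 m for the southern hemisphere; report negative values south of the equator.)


For southern: actual = 2817693 - 10000000 = -7182307 m

-7182307 m


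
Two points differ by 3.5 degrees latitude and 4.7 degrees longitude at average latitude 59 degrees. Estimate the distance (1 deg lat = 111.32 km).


dlat_km = 3.5 * 111.32 = 389.62
dlon_km = 4.7 * 111.32 * cos(59) ≈ 269.47
dist = sqrt(389.62^2 + 269.47^2) ≈ 473.7 km

473.7 km


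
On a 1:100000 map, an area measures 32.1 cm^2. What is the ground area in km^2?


ground_area = 32.1 * (100000/100)^2 = 32100000.0 m^2 = 32.1 km^2

32.1 km^2


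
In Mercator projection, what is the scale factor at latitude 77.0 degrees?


SF = 1 / cos(77.0) = 1 / 0.224951 = 4.445

4.445


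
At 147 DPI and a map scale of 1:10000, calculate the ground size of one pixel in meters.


pixel_cm = 2.54 / 147 ≈ 0.017279 cm
ground = pixel_cm * 10000 / 100 = 2.54 * 10000 / (147 * 100) = 25400 / 14700 ≈ 1.73 m

1.73 m


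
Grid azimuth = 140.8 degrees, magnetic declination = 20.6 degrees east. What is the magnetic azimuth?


magnetic azimuth = grid azimuth - declination (east +ve)
mag_az = 140.8 - 20.6 = 120.2 degrees

120.2 degrees


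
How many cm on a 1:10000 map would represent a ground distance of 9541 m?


map_cm = 9541 * 100 / 10000 = 95.41 cm

95.41 cm


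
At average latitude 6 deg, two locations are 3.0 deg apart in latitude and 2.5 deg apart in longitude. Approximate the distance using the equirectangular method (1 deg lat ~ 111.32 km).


dlat_km = 3.0 * 111.32 = 333.96
dlon_km = 2.5 * 111.32 * cos(6) ≈ 276.775
dist = sqrt(333.96^2 + 276.775^2) ≈ 433.7 km

433.7 km


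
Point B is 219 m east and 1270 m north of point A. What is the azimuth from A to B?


az = atan2(219, 1270) = 9.8 deg
adjusted to 0-360: 9.8 degrees

9.8 degrees


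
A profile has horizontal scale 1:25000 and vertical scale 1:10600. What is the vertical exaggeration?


VE = horizontal_scale / vertical_scale = 25000 / 10600 ≈ 2.4

2.4x


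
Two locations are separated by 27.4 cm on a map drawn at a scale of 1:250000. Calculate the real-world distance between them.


ground = 27.4 cm * 250000 / 100 = 68500.0 m = 68.5 km

68.5 km


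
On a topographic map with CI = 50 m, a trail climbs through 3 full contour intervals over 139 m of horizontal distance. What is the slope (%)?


elevation change = 3 * 50 = 150 m
slope = 150 / 139 * 100 = 107.9%

107.9%


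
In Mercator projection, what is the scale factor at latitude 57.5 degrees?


SF = 1 / cos(57.5) = 1 / 0.5373 = 1.861

1.861


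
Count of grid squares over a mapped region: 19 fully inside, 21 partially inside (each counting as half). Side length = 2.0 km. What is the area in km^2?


effective squares = 19 + 21 * 0.5 = 29.5
area = 29.5 * 4.0 = 118.0 km^2

118.0 km^2


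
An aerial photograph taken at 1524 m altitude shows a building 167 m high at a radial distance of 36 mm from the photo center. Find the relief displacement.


d = h * r / H = 167 * 36 / 1524 = 3.94 mm

3.94 mm


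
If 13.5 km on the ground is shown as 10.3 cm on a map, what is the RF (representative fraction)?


ground = 13.5 km = 1350000 cm; RF denominator = ground / map = 1350000 / 10.3 ≈ 131068; RF = 1:131068

1:131068


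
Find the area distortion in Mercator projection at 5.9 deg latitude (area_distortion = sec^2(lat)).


area_distortion = 1/cos^2(5.9) = 1.011

1.011


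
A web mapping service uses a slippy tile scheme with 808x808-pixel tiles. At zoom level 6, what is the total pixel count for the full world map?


tiles per axis = 2^6 = 64
total tiles = 64^2 = 4096
pixels per axis = 64 * 808 = 51712
total pixels = 51712^2 = 2674130944

2674130944 pixels


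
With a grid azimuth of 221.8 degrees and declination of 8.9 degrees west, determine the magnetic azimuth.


magnetic azimuth = grid azimuth - declination (east +ve)
mag_az = 221.8 - -8.9 = 230.7 degrees

230.7 degrees


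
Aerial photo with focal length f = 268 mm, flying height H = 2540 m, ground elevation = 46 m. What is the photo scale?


scale = f / (H - h) = 268 mm / 2494 m = 268 / 2494000 = 1:9306

1:9306


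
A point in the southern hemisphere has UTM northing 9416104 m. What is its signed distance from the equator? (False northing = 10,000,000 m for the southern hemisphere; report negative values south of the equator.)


For southern: actual = 9416104 - 10000000 = -583896 m

-583896 m


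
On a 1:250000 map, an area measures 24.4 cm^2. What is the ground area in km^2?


ground_area = 24.4 * (250000/100)^2 = 152500000.0 m^2 = 152.5 km^2

152.5 km^2


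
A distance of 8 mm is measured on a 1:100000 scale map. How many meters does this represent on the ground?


ground = 8 mm * 100000 / 1000 = 800.0 m

800.0 m


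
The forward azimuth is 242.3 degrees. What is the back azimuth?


back azimuth = (242.3 + 180) mod 360 = 62.3 degrees

62.3 degrees


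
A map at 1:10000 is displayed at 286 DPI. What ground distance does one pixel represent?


pixel_cm = 2.54 / 286 ≈ 0.008881 cm
ground = pixel_cm * 10000 / 100 = 2.54 * 10000 / (286 * 100) = 25400 / 28600 ≈ 0.89 m

0.89 m


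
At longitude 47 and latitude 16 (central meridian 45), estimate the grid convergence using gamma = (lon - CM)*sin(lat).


gamma = (47 - 45) * sin(16) = 2 * 0.275637 = 0.551 degrees

0.551 degrees


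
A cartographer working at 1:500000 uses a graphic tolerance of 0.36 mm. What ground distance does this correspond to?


ground = 0.36 mm * 500000 / 1000 = 180.0 m

180.0 m


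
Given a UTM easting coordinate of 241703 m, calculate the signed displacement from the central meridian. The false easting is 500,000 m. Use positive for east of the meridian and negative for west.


displacement = 241703 - 500000 = -258297 m

-258297 m


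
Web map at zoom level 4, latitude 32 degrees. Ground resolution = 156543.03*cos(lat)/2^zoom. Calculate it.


res = 156543.03 * cos(32) / 2^4 = 156543.03 * 0.8480481 / 16 = 8297.25 m/pixel

8297.25 m/pixel


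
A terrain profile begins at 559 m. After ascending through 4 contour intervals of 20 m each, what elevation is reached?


elevation = 559 + 4 * 20 = 639 m

639 m


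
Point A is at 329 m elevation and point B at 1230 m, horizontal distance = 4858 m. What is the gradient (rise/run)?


gradient = (1230 - 329) / 4858 = 901 / 4858 = 0.1855

0.1855


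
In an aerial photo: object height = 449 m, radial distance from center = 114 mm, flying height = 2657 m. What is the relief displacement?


d = h * r / H = 449 * 114 / 2657 = 19.26 mm

19.26 mm


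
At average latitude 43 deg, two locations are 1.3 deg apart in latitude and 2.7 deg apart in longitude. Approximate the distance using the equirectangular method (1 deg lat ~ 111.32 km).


dlat_km = 1.3 * 111.32 = 144.716
dlon_km = 2.7 * 111.32 * cos(43) ≈ 219.819
dist = sqrt(144.716^2 + 219.819^2) ≈ 263.2 km

263.2 km


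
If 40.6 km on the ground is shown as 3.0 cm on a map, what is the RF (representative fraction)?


ground = 40.6 km = 4060000 cm; RF denominator = ground / map = 4060000 / 3.0 ≈ 1353333; RF = 1:1353333

1:1353333


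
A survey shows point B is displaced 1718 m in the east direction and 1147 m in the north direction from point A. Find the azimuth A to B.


az = atan2(1718, 1147) = 56.3 deg
adjusted to 0-360: 56.3 degrees

56.3 degrees


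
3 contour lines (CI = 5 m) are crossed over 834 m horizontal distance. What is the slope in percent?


elevation change = 3 * 5 = 15 m
slope = 15 / 834 * 100 = 1.8%

1.8%


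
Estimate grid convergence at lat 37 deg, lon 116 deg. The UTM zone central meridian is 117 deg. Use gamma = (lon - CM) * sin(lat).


gamma = (116 - 117) * sin(37) = -1 * 0.601815 = -0.602 degrees

-0.602 degrees


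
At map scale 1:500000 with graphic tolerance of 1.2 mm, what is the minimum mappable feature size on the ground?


ground = 1.2 mm * 500000 / 1000 = 600.0 m

600.0 m


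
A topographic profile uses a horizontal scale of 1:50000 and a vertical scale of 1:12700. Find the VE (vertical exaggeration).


VE = horizontal_scale / vertical_scale = 50000 / 12700 ≈ 3.9

3.9x


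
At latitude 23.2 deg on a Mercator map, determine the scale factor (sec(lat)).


SF = 1 / cos(23.2) = 1 / 0.919135 = 1.088

1.088


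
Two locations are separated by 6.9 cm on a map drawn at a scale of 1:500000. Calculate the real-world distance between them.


ground = 6.9 cm * 500000 / 100 = 34500.0 m = 34.5 km

34.5 km


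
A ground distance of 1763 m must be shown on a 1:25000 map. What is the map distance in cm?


map_cm = 1763 * 100 / 25000 = 7.052 cm ≈ 7.05 cm

7.05 cm


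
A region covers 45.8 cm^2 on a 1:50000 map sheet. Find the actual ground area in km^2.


ground_area = 45.8 * (50000/100)^2 = 11450000.0 m^2 = 11.45 km^2

11.45 km^2


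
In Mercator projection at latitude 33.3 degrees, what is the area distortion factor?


area_distortion = 1/cos^2(33.3) = 1.431

1.431


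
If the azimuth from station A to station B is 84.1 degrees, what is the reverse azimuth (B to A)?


back azimuth = (84.1 + 180) mod 360 = 264.1 degrees

264.1 degrees


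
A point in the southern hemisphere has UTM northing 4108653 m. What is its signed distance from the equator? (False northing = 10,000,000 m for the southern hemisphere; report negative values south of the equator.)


For southern: actual = 4108653 - 10000000 = -5891347 m

-5891347 m


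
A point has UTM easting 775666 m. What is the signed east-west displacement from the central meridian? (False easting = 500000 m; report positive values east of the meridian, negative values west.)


displacement = 775666 - 500000 = 275666 m

275666 m


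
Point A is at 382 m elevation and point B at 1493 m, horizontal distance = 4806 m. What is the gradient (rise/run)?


gradient = (1493 - 382) / 4806 = 1111 / 4806 = 0.2312

0.2312


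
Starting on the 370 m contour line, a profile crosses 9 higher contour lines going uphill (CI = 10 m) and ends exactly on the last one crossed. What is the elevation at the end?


elevation = 370 + 9 * 10 = 460 m

460 m


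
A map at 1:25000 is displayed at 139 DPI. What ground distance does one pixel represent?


pixel_cm = 2.54 / 139 ≈ 0.018273 cm
ground = pixel_cm * 25000 / 100 = 2.54 * 25000 / (139 * 100) = 63500 / 13900 ≈ 4.57 m

4.57 m


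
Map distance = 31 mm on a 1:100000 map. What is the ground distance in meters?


ground = 31 mm * 100000 / 1000 = 3100.0 m

3100.0 m


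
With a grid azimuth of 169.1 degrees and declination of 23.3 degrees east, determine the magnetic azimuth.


magnetic azimuth = grid azimuth - declination (east +ve)
mag_az = 169.1 - 23.3 = 145.8 degrees

145.8 degrees


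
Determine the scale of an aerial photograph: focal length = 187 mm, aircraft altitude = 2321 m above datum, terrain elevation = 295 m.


scale = f / (H - h) = 187 mm / 2026 m = 187 / 2026000 = 1:10834

1:10834


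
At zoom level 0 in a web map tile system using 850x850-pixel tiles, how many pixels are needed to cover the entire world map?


tiles per axis = 2^0 = 1
total tiles = 1^2 = 1
pixels per axis = 1 * 850 = 850
total pixels = 850^2 = 722500

722500 pixels


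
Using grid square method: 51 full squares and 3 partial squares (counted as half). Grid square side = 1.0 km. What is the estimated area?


effective squares = 51 + 3 * 0.5 = 52.5
area = 52.5 * 1.0 = 52.5 km^2

52.5 km^2


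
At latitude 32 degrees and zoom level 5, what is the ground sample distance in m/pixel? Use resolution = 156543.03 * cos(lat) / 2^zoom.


res = 156543.03 * cos(32) / 2^5 = 156543.03 * 0.8480481 / 32 = 4148.63 m/pixel

4148.63 m/pixel


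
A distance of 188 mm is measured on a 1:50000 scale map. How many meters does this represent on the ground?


ground = 188 mm * 50000 / 1000 = 9400.0 m

9400.0 m


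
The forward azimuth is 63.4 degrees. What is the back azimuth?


back azimuth = (63.4 + 180) mod 360 = 243.4 degrees

243.4 degrees


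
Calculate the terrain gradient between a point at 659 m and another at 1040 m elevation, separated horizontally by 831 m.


gradient = (1040 - 659) / 831 = 381 / 831 = 0.4585

0.4585


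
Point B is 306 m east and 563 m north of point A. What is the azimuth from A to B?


az = atan2(306, 563) = 28.5 deg
adjusted to 0-360: 28.5 degrees

28.5 degrees


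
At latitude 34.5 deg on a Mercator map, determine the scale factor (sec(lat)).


SF = 1 / cos(34.5) = 1 / 0.824126 = 1.213

1.213


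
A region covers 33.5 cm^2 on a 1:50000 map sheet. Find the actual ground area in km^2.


ground_area = 33.5 * (50000/100)^2 = 8375000.0 m^2 = 8.375 km^2

8.375 km^2


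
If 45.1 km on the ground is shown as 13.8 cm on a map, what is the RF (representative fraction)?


ground = 45.1 km = 4510000 cm; RF denominator = ground / map = 4510000 / 13.8 ≈ 326812; RF = 1:326812

1:326812


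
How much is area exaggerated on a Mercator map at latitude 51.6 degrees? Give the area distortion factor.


area_distortion = 1/cos^2(51.6) = 2.592

2.592


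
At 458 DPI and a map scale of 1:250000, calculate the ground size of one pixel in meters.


pixel_cm = 2.54 / 458 ≈ 0.005546 cm
ground = pixel_cm * 250000 / 100 = 2.54 * 250000 / (458 * 100) = 635000 / 45800 ≈ 13.86 m

13.86 m


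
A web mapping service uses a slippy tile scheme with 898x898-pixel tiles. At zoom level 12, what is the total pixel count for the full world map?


tiles per axis = 2^12 = 4096
total tiles = 4096^2 = 16777216
pixels per axis = 4096 * 898 = 3678208
total pixels = 3678208^2 = 13529214091264

13529214091264 pixels
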